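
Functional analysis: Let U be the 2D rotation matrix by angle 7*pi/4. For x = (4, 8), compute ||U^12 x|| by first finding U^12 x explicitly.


U is a rotation by theta = 7*pi/4
U^12 = rotation by 12*theta = 84*pi/4 = 4*pi/4 (mod 2*pi)
cos(4*pi/4) = -1.0000, sin(4*pi/4) = 0.0000
U^12 x = (-1.0000 * 4 - 0.0000 * 8, 0.0000 * 4 + -1.0000 * 8)
= (-4.0000, -8.0000)
||U^12 x|| = sqrt((-4.0000)^2 + (-8.0000)^2) = sqrt(80.0000) = 8.9443

8.9443


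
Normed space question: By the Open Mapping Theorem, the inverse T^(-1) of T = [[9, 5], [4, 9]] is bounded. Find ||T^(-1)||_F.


det(T) = 9*9 - 5*4 = 61
T^(-1) = (1/61) * [[9, -5], [-4, 9]] = [[0.1475, -0.0820], [-0.0656, 0.1475]]
||T^(-1)||_F^2 = 0.1475^2 + (-0.0820)^2 + (-0.0656)^2 + 0.1475^2 = 0.0546
||T^(-1)||_F = sqrt(0.0546) = 0.2336

0.2336


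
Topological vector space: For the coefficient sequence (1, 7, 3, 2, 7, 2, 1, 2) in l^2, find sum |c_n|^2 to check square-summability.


sum |c_n|^2 = 1^2 + 7^2 + 3^2 + 2^2 + 7^2 + 2^2 + 1^2 + 2^2
= 1 + 49 + 9 + 4 + 49 + 4 + 1 + 4
= 121

121


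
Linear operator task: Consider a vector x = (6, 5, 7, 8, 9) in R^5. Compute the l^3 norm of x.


The l^3 norm = (sum |x_i|^3)^(1/3)
Sum of 3th powers = 216 + 125 + 343 + 512 + 729 = 1925
||x||_3 = (1925)^(1/3) = 12.4397

12.4397


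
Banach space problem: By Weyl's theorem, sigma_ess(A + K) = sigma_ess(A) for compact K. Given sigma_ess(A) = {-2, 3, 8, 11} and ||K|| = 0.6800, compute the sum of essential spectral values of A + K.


By Weyl's theorem, the essential spectrum is invariant under compact perturbations.
sigma_ess(A + K) = sigma_ess(A) = {-2, 3, 8, 11}
Sum = -2 + 3 + 8 + 11 = 20

20


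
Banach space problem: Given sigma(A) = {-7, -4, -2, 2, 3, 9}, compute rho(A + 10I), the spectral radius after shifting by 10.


Spectrum of A + 10I = {3, 6, 8, 12, 13, 19}
Spectral radius = max |lambda| over the shifted spectrum
= max(3, 6, 8, 12, 13, 19) = 19

19


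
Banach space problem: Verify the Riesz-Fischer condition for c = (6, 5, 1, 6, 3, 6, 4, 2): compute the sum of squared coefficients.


sum |c_n|^2 = 6^2 + 5^2 + 1^2 + 6^2 + 3^2 + 6^2 + 4^2 + 2^2
= 36 + 25 + 1 + 36 + 9 + 36 + 16 + 4
= 163

163


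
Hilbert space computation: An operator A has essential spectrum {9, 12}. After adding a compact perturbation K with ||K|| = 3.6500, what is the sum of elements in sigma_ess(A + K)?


By Weyl's theorem, the essential spectrum is invariant under compact perturbations.
sigma_ess(A + K) = sigma_ess(A) = {9, 12}
Sum = 9 + 12 = 21

21


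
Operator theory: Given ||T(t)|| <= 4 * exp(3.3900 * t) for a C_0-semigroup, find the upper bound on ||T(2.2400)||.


||T(2.2400)|| <= 4 * exp(3.3900 * 2.2400)
= 4 * exp(7.5936)
= 4 * 1985.4483
= 7941.7931

7941.7931


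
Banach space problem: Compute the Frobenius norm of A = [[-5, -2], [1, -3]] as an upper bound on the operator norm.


||A||_F^2 = sum a_ij^2
= (-5)^2 + (-2)^2 + 1^2 + (-3)^2
= 25 + 4 + 1 + 9 = 39
||A||_F = sqrt(39) = 6.2450

6.2450


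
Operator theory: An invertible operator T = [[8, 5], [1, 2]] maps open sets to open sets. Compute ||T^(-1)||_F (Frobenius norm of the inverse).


det(T) = 8*2 - 5*1 = 11
T^(-1) = (1/11) * [[2, -5], [-1, 8]] = [[0.1818, -0.4545], [-0.0909, 0.7273]]
||T^(-1)||_F^2 = 0.1818^2 + (-0.4545)^2 + (-0.0909)^2 + 0.7273^2 = 0.7769
||T^(-1)||_F = sqrt(0.7769) = 0.8814

0.8814


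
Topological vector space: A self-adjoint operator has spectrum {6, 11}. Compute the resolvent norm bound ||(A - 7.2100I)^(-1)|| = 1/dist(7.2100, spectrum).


dist(7.2100, {6, 11}) = min(|7.2100 - 6|, |7.2100 - 11|)
= min(1.2100, 3.7900) = 1.2100
Resolvent bound = 1/1.2100 = 0.8264

0.8264


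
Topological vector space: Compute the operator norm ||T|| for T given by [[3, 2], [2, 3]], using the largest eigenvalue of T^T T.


A^T A = [[13, 12], [12, 13]]
trace(A^T A) = 26, det(A^T A) = 25
discriminant = 26^2 - 4*25 = 576
Largest eigenvalue of A^T A = (trace + sqrt(disc))/2 = 25.0000
||T|| = sqrt(25.0000) = 5.0000

5.0000


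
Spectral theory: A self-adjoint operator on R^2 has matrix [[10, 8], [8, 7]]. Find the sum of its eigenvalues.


For a self-adjoint (symmetric) matrix, the eigenvalues are real.
The sum of eigenvalues equals the trace of the matrix.
trace = 10 + 7 = 17

17


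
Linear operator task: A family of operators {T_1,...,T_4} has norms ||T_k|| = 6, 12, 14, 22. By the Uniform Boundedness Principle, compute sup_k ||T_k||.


By the Uniform Boundedness Principle, the supremum of norms is finite.
sup_k ||T_k|| = max(6, 12, 14, 22) = 22

22


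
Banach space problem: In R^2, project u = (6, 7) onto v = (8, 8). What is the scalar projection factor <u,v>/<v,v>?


Computing <u,v> = 6*8 + 7*8 = 104
Computing <v,v> = 8^2 + 8^2 = 128
Projection coefficient = 104/128 = 0.8125

0.8125


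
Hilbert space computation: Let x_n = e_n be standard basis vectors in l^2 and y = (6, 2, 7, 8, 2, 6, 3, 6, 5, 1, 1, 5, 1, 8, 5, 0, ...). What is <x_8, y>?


x_8 = e_8 is the standard basis vector with 1 in position 8.
<x_8, y> = y_8 = 6
As n -> infinity, <x_n, y> -> 0, confirming weak convergence of (x_n) to 0.

6


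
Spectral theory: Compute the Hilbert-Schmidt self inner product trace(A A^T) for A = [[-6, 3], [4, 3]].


trace(A * A^T) = sum of squares of all entries
= (-6)^2 + 3^2 + 4^2 + 3^2
= 36 + 9 + 16 + 9
= 70

70


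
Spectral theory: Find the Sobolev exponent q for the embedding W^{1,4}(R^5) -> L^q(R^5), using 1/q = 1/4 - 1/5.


Using the Sobolev embedding formula: 1/q = 1/p - k/n
1/q = 1/4 - 1/5 = 1/20
q = 1/(1/20) = 20

20.0000


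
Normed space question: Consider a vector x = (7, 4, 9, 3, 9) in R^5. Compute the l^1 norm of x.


The l^1 norm equals the sum of absolute values of all components.
||x||_1 = 7 + 4 + 9 + 3 + 9
= 32

32.0000


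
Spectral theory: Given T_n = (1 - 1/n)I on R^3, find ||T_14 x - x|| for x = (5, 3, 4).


T_14 x - x = (1 - 1/14)x - x = -x/14
||x|| = sqrt(50) = 7.0711
||T_14 x - x|| = ||x||/14 = 7.0711/14 = 0.5051

0.5051


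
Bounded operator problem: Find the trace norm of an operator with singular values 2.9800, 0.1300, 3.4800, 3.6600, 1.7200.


The nuclear norm is the sum of all singular values.
||T||_1 = 2.9800 + 0.1300 + 3.4800 + 3.6600 + 1.7200
= 11.9700

11.9700


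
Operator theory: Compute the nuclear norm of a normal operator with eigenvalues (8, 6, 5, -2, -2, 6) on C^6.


For a normal operator, singular values equal |eigenvalues|.
Trace norm = sum |lambda_i| = 8 + 6 + 5 + 2 + 2 + 6
= 29

29


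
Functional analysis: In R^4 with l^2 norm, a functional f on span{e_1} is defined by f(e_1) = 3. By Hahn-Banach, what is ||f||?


The norm of f is given by ||f|| = sup_{||x||=1} |f(x)|.
On span{e_1}, ||e_1|| = 1, so ||f|| = |f(e_1)| / ||e_1||
= |3| / 1 = 3.0000

3.0000


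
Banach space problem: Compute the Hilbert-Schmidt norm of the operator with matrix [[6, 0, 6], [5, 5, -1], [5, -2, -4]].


The Hilbert-Schmidt norm is sqrt(sum of squares of all entries).
Sum of squares = 6^2 + 0^2 + 6^2 + 5^2 + 5^2 + (-1)^2 + 5^2 + (-2)^2 + (-4)^2
= 36 + 0 + 36 + 25 + 25 + 1 + 25 + 4 + 16 = 168
||T||_HS = sqrt(168) = 12.9615

12.9615


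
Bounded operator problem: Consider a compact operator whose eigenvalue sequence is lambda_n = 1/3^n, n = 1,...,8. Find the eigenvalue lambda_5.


The eigenvalue formula gives lambda_5 = 1/3^5
= 1/243
= 0.0041

0.0041


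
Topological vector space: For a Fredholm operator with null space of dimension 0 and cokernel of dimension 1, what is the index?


The Fredholm index is defined as ind(T) = dim(ker T) - dim(coker T)
= 0 - 1
= -1

-1


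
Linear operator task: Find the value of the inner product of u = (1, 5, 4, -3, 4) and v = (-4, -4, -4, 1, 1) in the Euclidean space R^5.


Computing the standard inner product <u, v> = sum u_i * v_i
= 1*-4 + 5*-4 + 4*-4 + -3*1 + 4*1
= -4 + -20 + -16 + -3 + 4
= -39

-39


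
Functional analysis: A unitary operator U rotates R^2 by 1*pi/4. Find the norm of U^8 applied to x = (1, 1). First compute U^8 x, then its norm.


U is a rotation by theta = 1*pi/4
U^8 = rotation by 8*theta = 8*pi/4 = 0*pi/4 (mod 2*pi)
cos(0*pi/4) = 1.0000, sin(0*pi/4) = 0.0000
U^8 x = (1.0000 * 1 - 0.0000 * 1, 0.0000 * 1 + 1.0000 * 1)
= (1.0000, 1.0000)
||U^8 x|| = sqrt(1.0000^2 + 1.0000^2) = sqrt(2.0000) = 1.4142

1.4142


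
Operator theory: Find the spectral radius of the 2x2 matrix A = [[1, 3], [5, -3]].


For a 2x2 matrix, eigenvalues satisfy lambda^2 - (trace)*lambda + det = 0
trace = 1 + -3 = -2
det = 1*-3 - 3*5 = -18
discriminant = (-2)^2 - 4*(-18) = 76
spectral radius = max |eigenvalue| = 5.3589

5.3589


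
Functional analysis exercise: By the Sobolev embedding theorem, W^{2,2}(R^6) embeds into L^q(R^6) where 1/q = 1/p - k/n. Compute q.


Using the Sobolev embedding formula: 1/q = 1/p - k/n
1/q = 1/2 - 2/6 = 1/6
q = 1/(1/6) = 6

6.0000


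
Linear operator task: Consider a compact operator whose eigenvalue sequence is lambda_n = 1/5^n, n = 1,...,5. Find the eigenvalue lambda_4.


The eigenvalue formula gives lambda_4 = 1/5^4
= 1/625
= 0.0016

0.0016


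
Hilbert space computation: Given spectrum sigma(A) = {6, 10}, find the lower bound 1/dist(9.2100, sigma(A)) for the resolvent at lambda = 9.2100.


dist(9.2100, {6, 10}) = min(|9.2100 - 6|, |9.2100 - 10|)
= min(3.2100, 0.7900) = 0.7900
Resolvent bound = 1/0.7900 = 1.2658

1.2658


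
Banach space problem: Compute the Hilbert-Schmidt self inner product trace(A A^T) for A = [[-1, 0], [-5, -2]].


trace(A * A^T) = sum of squares of all entries
= (-1)^2 + 0^2 + (-5)^2 + (-2)^2
= 1 + 0 + 25 + 4
= 30

30


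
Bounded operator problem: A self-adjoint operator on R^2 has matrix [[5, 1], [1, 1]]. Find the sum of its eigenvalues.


For a self-adjoint (symmetric) matrix, the eigenvalues are real.
The sum of eigenvalues equals the trace of the matrix.
trace = 5 + 1 = 6

6


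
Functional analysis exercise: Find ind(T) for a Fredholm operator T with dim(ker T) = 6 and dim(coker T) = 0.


The Fredholm index is defined as ind(T) = dim(ker T) - dim(coker T)
= 6 - 0
= 6

6


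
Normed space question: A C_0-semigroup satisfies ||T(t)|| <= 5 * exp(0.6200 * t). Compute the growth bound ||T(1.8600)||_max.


||T(1.8600)|| <= 5 * exp(0.6200 * 1.8600)
= 5 * exp(1.1532)
= 5 * 3.1683
= 15.8416

15.8416


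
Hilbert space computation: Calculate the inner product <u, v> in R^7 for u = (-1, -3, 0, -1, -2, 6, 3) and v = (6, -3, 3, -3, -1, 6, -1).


Computing the standard inner product <u, v> = sum u_i * v_i
= -1*6 + -3*-3 + 0*3 + -1*-3 + -2*-1 + 6*6 + 3*-1
= -6 + 9 + 0 + 3 + 2 + 36 + -3
= 41

41


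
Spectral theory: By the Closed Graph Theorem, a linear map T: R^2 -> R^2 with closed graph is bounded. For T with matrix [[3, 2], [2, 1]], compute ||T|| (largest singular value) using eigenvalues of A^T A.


A^T A = [[13, 8], [8, 5]]
trace(A^T A) = 18, det(A^T A) = 1
discriminant = 18^2 - 4*1 = 320
Largest eigenvalue of A^T A = (trace + sqrt(disc))/2 = 17.9443
||T|| = sqrt(17.9443) = 4.2361

4.2361


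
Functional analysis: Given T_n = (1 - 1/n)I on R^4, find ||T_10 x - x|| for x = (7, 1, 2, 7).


T_10 x - x = (1 - 1/10)x - x = -x/10
||x|| = sqrt(103) = 10.1489
||T_10 x - x|| = ||x||/10 = 10.1489/10 = 1.0149

1.0149


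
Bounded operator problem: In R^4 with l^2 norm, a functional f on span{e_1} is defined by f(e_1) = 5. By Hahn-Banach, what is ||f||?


The norm of f is given by ||f|| = sup_{||x||=1} |f(x)|.
On span{e_1}, ||e_1|| = 1, so ||f|| = |f(e_1)| / ||e_1||
= |5| / 1 = 5.0000

5.0000


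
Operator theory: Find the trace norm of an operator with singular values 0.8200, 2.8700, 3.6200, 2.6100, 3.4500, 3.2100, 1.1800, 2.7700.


The nuclear norm is the sum of all singular values.
||T||_1 = 0.8200 + 2.8700 + 3.6200 + 2.6100 + 3.4500 + 3.2100 + 1.1800 + 2.7700
= 20.5300

20.5300


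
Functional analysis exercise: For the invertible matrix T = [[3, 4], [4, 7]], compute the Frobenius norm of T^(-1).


det(T) = 3*7 - 4*4 = 5
T^(-1) = (1/5) * [[7, -4], [-4, 3]] = [[1.4000, -0.8000], [-0.8000, 0.6000]]
||T^(-1)||_F^2 = 1.4000^2 + (-0.8000)^2 + (-0.8000)^2 + 0.6000^2 = 3.6000
||T^(-1)||_F = sqrt(3.6000) = 1.8974

1.8974


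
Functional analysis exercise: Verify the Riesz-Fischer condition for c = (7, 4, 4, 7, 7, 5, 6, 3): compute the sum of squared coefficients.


sum |c_n|^2 = 7^2 + 4^2 + 4^2 + 7^2 + 7^2 + 5^2 + 6^2 + 3^2
= 49 + 16 + 16 + 49 + 49 + 25 + 36 + 9
= 249

249


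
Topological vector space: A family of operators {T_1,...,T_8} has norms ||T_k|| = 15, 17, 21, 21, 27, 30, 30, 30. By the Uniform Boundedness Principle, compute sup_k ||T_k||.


By the Uniform Boundedness Principle, the supremum of norms is finite.
sup_k ||T_k|| = max(15, 17, 21, 21, 27, 30, 30, 30) = 30

30


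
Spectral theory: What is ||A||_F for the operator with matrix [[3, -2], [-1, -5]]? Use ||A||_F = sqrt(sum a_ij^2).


||A||_F^2 = sum a_ij^2
= 3^2 + (-2)^2 + (-1)^2 + (-5)^2
= 9 + 4 + 1 + 25 = 39
||A||_F = sqrt(39) = 6.2450

6.2450


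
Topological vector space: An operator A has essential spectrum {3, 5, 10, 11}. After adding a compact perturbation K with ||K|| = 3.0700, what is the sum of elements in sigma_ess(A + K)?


By Weyl's theorem, the essential spectrum is invariant under compact perturbations.
sigma_ess(A + K) = sigma_ess(A) = {3, 5, 10, 11}
Sum = 3 + 5 + 10 + 11 = 29

29


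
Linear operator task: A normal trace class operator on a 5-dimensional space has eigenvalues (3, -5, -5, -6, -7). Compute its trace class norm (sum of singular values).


For a normal operator, singular values equal |eigenvalues|.
Trace norm = sum |lambda_i| = 3 + 5 + 5 + 6 + 7
= 26

26


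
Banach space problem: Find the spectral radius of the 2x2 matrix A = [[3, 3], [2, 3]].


For a 2x2 matrix, eigenvalues satisfy lambda^2 - (trace)*lambda + det = 0
trace = 3 + 3 = 6
det = 3*3 - 3*2 = 3
discriminant = 6^2 - 4*(3) = 24
spectral radius = max |eigenvalue| = 5.4495

5.4495


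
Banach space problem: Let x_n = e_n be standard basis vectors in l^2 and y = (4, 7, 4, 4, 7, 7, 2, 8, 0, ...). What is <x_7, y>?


x_7 = e_7 is the standard basis vector with 1 in position 7.
<x_7, y> = y_7 = 2
As n -> infinity, <x_n, y> -> 0, confirming weak convergence of (x_n) to 0.

2


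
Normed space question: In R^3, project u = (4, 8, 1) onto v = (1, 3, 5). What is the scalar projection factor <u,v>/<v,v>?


Computing <u,v> = 4*1 + 8*3 + 1*5 = 33
Computing <v,v> = 1^2 + 3^2 + 5^2 = 35
Projection coefficient = 33/35 = 0.9429

0.9429


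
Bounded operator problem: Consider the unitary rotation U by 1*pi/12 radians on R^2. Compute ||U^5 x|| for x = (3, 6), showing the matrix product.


U is a rotation by theta = 1*pi/12
U^5 = rotation by 5*theta = 5*pi/12
cos(5*pi/12) = 0.2588, sin(5*pi/12) = 0.9659
U^5 x = (0.2588 * 3 - 0.9659 * 6, 0.9659 * 3 + 0.2588 * 6)
= (-5.0191, 4.4507)
||U^5 x|| = sqrt((-5.0191)^2 + 4.4507^2) = sqrt(45.0000) = 6.7082

6.7082


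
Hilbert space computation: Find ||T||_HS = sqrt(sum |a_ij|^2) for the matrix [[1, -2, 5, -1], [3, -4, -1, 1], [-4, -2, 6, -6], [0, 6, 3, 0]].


The Hilbert-Schmidt norm is sqrt(sum of squares of all entries).
Sum of squares = 1^2 + (-2)^2 + 5^2 + (-1)^2 + 3^2 + (-4)^2 + (-1)^2 + 1^2 + (-4)^2 + (-2)^2 + 6^2 + (-6)^2 + 0^2 + 6^2 + 3^2 + 0^2
= 1 + 4 + 25 + 1 + 9 + 16 + 1 + 1 + 16 + 4 + 36 + 36 + 0 + 36 + 9 + 0 = 195
||T||_HS = sqrt(195) = 13.9642

13.9642


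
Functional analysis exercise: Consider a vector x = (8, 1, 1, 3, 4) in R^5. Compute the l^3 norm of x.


The l^3 norm = (sum |x_i|^3)^(1/3)
Sum of 3th powers = 512 + 1 + 1 + 27 + 64 = 605
||x||_3 = (605)^(1/3) = 8.4577

8.4577


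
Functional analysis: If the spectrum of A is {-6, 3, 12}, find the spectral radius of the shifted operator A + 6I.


Spectrum of A + 6I = {0, 9, 18}
Spectral radius = max |lambda| over the shifted spectrum
= max(0, 9, 18) = 18

18


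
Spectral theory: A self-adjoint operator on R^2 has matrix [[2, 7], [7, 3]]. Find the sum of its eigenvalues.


For a self-adjoint (symmetric) matrix, the eigenvalues are real.
The sum of eigenvalues equals the trace of the matrix.
trace = 2 + 3 = 5

5


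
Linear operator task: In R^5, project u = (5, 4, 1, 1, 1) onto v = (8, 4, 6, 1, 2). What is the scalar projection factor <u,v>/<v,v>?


Computing <u,v> = 5*8 + 4*4 + 1*6 + 1*1 + 1*2 = 65
Computing <v,v> = 8^2 + 4^2 + 6^2 + 1^2 + 2^2 = 121
Projection coefficient = 65/121 = 0.5372

0.5372


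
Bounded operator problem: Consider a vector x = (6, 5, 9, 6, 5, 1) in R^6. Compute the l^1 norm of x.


The l^1 norm equals the sum of absolute values of all components.
||x||_1 = 6 + 5 + 9 + 6 + 5 + 1
= 32

32.0000


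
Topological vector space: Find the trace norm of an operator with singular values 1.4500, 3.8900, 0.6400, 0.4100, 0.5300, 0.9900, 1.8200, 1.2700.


The nuclear norm is the sum of all singular values.
||T||_1 = 1.4500 + 3.8900 + 0.6400 + 0.4100 + 0.5300 + 0.9900 + 1.8200 + 1.2700
= 11.0000

11.0000


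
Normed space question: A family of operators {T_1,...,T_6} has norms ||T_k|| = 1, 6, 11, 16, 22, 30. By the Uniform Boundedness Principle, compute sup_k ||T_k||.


By the Uniform Boundedness Principle, the supremum of norms is finite.
sup_k ||T_k|| = max(1, 6, 11, 16, 22, 30) = 30

30


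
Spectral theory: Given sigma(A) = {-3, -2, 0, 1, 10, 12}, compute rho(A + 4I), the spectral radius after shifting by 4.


Spectrum of A + 4I = {1, 2, 4, 5, 14, 16}
Spectral radius = max |lambda| over the shifted spectrum
= max(1, 2, 4, 5, 14, 16) = 16

16


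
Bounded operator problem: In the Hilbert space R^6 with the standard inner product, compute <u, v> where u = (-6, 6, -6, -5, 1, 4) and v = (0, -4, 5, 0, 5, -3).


Computing the standard inner product <u, v> = sum u_i * v_i
= -6*0 + 6*-4 + -6*5 + -5*0 + 1*5 + 4*-3
= 0 + -24 + -30 + 0 + 5 + -12
= -61

-61


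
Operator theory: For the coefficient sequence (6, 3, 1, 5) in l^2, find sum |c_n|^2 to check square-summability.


sum |c_n|^2 = 6^2 + 3^2 + 1^2 + 5^2
= 36 + 9 + 1 + 25
= 71

71


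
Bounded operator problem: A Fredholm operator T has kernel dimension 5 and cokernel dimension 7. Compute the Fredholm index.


The Fredholm index is defined as ind(T) = dim(ker T) - dim(coker T)
= 5 - 7
= -2

-2


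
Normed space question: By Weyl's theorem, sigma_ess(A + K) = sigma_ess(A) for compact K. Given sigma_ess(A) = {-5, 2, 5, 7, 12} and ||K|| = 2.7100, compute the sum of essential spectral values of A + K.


By Weyl's theorem, the essential spectrum is invariant under compact perturbations.
sigma_ess(A + K) = sigma_ess(A) = {-5, 2, 5, 7, 12}
Sum = -5 + 2 + 5 + 7 + 12 = 21

21


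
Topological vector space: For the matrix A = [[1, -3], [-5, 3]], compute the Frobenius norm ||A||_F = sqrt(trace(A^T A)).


||A||_F^2 = sum a_ij^2
= 1^2 + (-3)^2 + (-5)^2 + 3^2
= 1 + 9 + 25 + 9 = 44
||A||_F = sqrt(44) = 6.6332

6.6332


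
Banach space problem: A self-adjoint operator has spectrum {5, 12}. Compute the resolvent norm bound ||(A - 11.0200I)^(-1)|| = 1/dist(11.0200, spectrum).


dist(11.0200, {5, 12}) = min(|11.0200 - 5|, |11.0200 - 12|)
= min(6.0200, 0.9800) = 0.9800
Resolvent bound = 1/0.9800 = 1.0204

1.0204


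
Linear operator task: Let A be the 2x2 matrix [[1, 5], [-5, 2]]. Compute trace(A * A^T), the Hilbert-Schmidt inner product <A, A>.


trace(A * A^T) = sum of squares of all entries
= 1^2 + 5^2 + (-5)^2 + 2^2
= 1 + 25 + 25 + 4
= 55

55


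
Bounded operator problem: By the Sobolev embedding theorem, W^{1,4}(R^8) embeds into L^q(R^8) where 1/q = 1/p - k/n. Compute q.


Using the Sobolev embedding formula: 1/q = 1/p - k/n
1/q = 1/4 - 1/8 = 1/8
q = 1/(1/8) = 8

8.0000


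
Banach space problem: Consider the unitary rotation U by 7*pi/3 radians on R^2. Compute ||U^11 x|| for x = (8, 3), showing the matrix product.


U is a rotation by theta = 7*pi/3
U^11 = rotation by 11*theta = 77*pi/3 = 5*pi/3 (mod 2*pi)
cos(5*pi/3) = 0.5000, sin(5*pi/3) = -0.8660
U^11 x = (0.5000 * 8 - -0.8660 * 3, -0.8660 * 8 + 0.5000 * 3)
= (6.5981, -5.4282)
||U^11 x|| = sqrt(6.5981^2 + (-5.4282)^2) = sqrt(73.0000) = 8.5440

8.5440


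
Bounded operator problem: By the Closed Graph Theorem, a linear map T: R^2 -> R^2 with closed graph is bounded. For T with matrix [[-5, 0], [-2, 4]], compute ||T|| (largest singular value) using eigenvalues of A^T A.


A^T A = [[29, -8], [-8, 16]]
trace(A^T A) = 45, det(A^T A) = 400
discriminant = 45^2 - 4*400 = 425
Largest eigenvalue of A^T A = (trace + sqrt(disc))/2 = 32.8078
||T|| = sqrt(32.8078) = 5.7278

5.7278


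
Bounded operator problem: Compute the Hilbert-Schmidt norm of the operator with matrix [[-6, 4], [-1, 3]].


The Hilbert-Schmidt norm is sqrt(sum of squares of all entries).
Sum of squares = (-6)^2 + 4^2 + (-1)^2 + 3^2
= 36 + 16 + 1 + 9 = 62
||T||_HS = sqrt(62) = 7.8740

7.8740


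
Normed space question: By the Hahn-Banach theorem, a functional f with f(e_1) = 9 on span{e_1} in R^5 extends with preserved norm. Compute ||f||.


The norm of f is given by ||f|| = sup_{||x||=1} |f(x)|.
On span{e_1}, ||e_1|| = 1, so ||f|| = |f(e_1)| / ||e_1||
= |9| / 1 = 9.0000

9.0000


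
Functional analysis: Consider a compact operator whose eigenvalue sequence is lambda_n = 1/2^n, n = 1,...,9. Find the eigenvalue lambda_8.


The eigenvalue formula gives lambda_8 = 1/2^8
= 1/256
= 0.0039

0.0039


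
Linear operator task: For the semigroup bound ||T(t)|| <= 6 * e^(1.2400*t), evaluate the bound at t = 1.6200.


||T(1.6200)|| <= 6 * exp(1.2400 * 1.6200)
= 6 * exp(2.0088)
= 6 * 7.4544
= 44.7262

44.7262


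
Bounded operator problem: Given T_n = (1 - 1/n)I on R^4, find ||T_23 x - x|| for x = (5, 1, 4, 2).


T_23 x - x = (1 - 1/23)x - x = -x/23
||x|| = sqrt(46) = 6.7823
||T_23 x - x|| = ||x||/23 = 6.7823/23 = 0.2949

0.2949


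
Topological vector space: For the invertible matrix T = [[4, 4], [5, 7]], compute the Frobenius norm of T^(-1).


det(T) = 4*7 - 4*5 = 8
T^(-1) = (1/8) * [[7, -4], [-5, 4]] = [[0.8750, -0.5000], [-0.6250, 0.5000]]
||T^(-1)||_F^2 = 0.8750^2 + (-0.5000)^2 + (-0.6250)^2 + 0.5000^2 = 1.6562
||T^(-1)||_F = sqrt(1.6562) = 1.2870

1.2870


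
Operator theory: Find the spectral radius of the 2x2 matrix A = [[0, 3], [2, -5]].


For a 2x2 matrix, eigenvalues satisfy lambda^2 - (trace)*lambda + det = 0
trace = 0 + -5 = -5
det = 0*-5 - 3*2 = -6
discriminant = (-5)^2 - 4*(-6) = 49
spectral radius = max |eigenvalue| = 6.0000

6.0000


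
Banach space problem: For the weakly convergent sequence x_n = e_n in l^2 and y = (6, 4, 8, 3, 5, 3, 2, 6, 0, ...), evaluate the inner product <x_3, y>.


x_3 = e_3 is the standard basis vector with 1 in position 3.
<x_3, y> = y_3 = 8
As n -> infinity, <x_n, y> -> 0, confirming weak convergence of (x_n) to 0.

8


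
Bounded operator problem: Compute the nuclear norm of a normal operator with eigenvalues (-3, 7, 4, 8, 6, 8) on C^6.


For a normal operator, singular values equal |eigenvalues|.
Trace norm = sum |lambda_i| = 3 + 7 + 4 + 8 + 6 + 8
= 36

36


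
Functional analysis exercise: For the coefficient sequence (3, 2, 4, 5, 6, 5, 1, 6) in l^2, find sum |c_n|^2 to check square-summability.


sum |c_n|^2 = 3^2 + 2^2 + 4^2 + 5^2 + 6^2 + 5^2 + 1^2 + 6^2
= 9 + 4 + 16 + 25 + 36 + 25 + 1 + 36
= 152

152


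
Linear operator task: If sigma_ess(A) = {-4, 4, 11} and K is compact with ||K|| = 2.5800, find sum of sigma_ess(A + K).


By Weyl's theorem, the essential spectrum is invariant under compact perturbations.
sigma_ess(A + K) = sigma_ess(A) = {-4, 4, 11}
Sum = -4 + 4 + 11 = 11

11


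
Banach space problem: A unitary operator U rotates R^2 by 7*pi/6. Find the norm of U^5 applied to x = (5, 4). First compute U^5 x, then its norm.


U is a rotation by theta = 7*pi/6
U^5 = rotation by 5*theta = 35*pi/6 = 11*pi/6 (mod 2*pi)
cos(11*pi/6) = 0.8660, sin(11*pi/6) = -0.5000
U^5 x = (0.8660 * 5 - -0.5000 * 4, -0.5000 * 5 + 0.8660 * 4)
= (6.3301, 0.9641)
||U^5 x|| = sqrt(6.3301^2 + 0.9641^2) = sqrt(41.0000) = 6.4031

6.4031


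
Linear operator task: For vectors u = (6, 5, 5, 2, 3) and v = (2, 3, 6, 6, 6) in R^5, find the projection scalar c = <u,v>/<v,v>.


Computing <u,v> = 6*2 + 5*3 + 5*6 + 2*6 + 3*6 = 87
Computing <v,v> = 2^2 + 3^2 + 6^2 + 6^2 + 6^2 = 121
Projection coefficient = 87/121 = 0.7190

0.7190


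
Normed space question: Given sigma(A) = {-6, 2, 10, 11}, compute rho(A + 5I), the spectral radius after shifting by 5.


Spectrum of A + 5I = {-1, 7, 15, 16}
Spectral radius = max |lambda| over the shifted spectrum
= max(1, 7, 15, 16) = 16

16


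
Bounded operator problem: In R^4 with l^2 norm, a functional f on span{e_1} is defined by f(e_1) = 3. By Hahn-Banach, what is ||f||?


The norm of f is given by ||f|| = sup_{||x||=1} |f(x)|.
On span{e_1}, ||e_1|| = 1, so ||f|| = |f(e_1)| / ||e_1||
= |3| / 1 = 3.0000

3.0000


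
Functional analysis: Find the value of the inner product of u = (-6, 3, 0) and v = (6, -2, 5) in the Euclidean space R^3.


Computing the standard inner product <u, v> = sum u_i * v_i
= -6*6 + 3*-2 + 0*5
= -36 + -6 + 0
= -42

-42


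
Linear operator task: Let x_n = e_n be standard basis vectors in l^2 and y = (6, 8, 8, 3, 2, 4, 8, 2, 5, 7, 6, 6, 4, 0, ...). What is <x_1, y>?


x_1 = e_1 is the standard basis vector with 1 in position 1.
<x_1, y> = y_1 = 6
As n -> infinity, <x_n, y> -> 0, confirming weak convergence of (x_n) to 0.

6


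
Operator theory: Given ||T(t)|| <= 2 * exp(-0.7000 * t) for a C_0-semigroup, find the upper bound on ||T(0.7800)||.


||T(0.7800)|| <= 2 * exp(-0.7000 * 0.7800)
= 2 * exp(-0.5460)
= 2 * 0.5793
= 1.1585

1.1585


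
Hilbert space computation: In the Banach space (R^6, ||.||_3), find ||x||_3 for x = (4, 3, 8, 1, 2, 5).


The l^3 norm = (sum |x_i|^3)^(1/3)
Sum of 3th powers = 64 + 27 + 512 + 1 + 8 + 125 = 737
||x||_3 = (737)^(1/3) = 9.0328

9.0328


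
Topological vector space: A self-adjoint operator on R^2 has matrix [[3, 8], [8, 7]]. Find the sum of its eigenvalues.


For a self-adjoint (symmetric) matrix, the eigenvalues are real.
The sum of eigenvalues equals the trace of the matrix.
trace = 3 + 7 = 10

10


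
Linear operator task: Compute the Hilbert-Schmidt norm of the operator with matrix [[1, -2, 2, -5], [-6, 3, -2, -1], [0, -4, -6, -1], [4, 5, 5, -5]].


The Hilbert-Schmidt norm is sqrt(sum of squares of all entries).
Sum of squares = 1^2 + (-2)^2 + 2^2 + (-5)^2 + (-6)^2 + 3^2 + (-2)^2 + (-1)^2 + 0^2 + (-4)^2 + (-6)^2 + (-1)^2 + 4^2 + 5^2 + 5^2 + (-5)^2
= 1 + 4 + 4 + 25 + 36 + 9 + 4 + 1 + 0 + 16 + 36 + 1 + 16 + 25 + 25 + 25 = 228
||T||_HS = sqrt(228) = 15.0997

15.0997


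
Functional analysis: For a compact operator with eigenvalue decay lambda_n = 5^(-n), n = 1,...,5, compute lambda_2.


The eigenvalue formula gives lambda_2 = 1/5^2
= 1/25
= 0.0400

0.0400


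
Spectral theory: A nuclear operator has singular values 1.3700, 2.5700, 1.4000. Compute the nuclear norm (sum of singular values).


The nuclear norm is the sum of all singular values.
||T||_1 = 1.3700 + 2.5700 + 1.4000
= 5.3400

5.3400


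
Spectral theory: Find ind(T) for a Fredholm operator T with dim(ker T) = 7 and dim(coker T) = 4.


The Fredholm index is defined as ind(T) = dim(ker T) - dim(coker T)
= 7 - 4
= 3

3


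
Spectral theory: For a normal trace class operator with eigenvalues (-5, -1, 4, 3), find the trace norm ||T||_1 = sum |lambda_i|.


For a normal operator, singular values equal |eigenvalues|.
Trace norm = sum |lambda_i| = 5 + 1 + 4 + 3
= 13

13


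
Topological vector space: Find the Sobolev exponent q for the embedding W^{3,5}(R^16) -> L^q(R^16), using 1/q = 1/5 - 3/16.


Using the Sobolev embedding formula: 1/q = 1/p - k/n
1/q = 1/5 - 3/16 = 1/80
q = 1/(1/80) = 80

80.0000


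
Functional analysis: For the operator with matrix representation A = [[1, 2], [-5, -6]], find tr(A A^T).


trace(A * A^T) = sum of squares of all entries
= 1^2 + 2^2 + (-5)^2 + (-6)^2
= 1 + 4 + 25 + 36
= 66

66


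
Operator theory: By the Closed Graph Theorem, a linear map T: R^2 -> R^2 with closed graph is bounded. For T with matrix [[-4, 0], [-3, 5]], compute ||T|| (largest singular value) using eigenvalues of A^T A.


A^T A = [[25, -15], [-15, 25]]
trace(A^T A) = 50, det(A^T A) = 400
discriminant = 50^2 - 4*400 = 900
Largest eigenvalue of A^T A = (trace + sqrt(disc))/2 = 40.0000
||T|| = sqrt(40.0000) = 6.3246

6.3246


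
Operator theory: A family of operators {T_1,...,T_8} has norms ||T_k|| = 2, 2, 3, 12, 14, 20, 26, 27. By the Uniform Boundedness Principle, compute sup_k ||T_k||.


By the Uniform Boundedness Principle, the supremum of norms is finite.
sup_k ||T_k|| = max(2, 2, 3, 12, 14, 20, 26, 27) = 27

27


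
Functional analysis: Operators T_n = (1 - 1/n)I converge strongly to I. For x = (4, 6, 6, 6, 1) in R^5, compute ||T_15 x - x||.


T_15 x - x = (1 - 1/15)x - x = -x/15
||x|| = sqrt(125) = 11.1803
||T_15 x - x|| = ||x||/15 = 11.1803/15 = 0.7454

0.7454


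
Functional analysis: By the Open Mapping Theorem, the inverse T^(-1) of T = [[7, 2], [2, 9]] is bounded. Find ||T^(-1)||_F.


det(T) = 7*9 - 2*2 = 59
T^(-1) = (1/59) * [[9, -2], [-2, 7]] = [[0.1525, -0.0339], [-0.0339, 0.1186]]
||T^(-1)||_F^2 = 0.1525^2 + (-0.0339)^2 + (-0.0339)^2 + 0.1186^2 = 0.0396
||T^(-1)||_F = sqrt(0.0396) = 0.1991

0.1991


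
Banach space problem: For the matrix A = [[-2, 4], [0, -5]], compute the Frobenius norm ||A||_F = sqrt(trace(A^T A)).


||A||_F^2 = sum a_ij^2
= (-2)^2 + 4^2 + 0^2 + (-5)^2
= 4 + 16 + 0 + 25 = 45
||A||_F = sqrt(45) = 6.7082

6.7082


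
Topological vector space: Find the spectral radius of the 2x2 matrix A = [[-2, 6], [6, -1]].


For a 2x2 matrix, eigenvalues satisfy lambda^2 - (trace)*lambda + det = 0
trace = -2 + -1 = -3
det = -2*-1 - 6*6 = -34
discriminant = (-3)^2 - 4*(-34) = 145
spectral radius = max |eigenvalue| = 7.5208

7.5208


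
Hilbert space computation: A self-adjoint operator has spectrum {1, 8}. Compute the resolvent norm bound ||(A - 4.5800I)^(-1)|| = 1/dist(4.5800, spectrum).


dist(4.5800, {1, 8}) = min(|4.5800 - 1|, |4.5800 - 8|)
= min(3.5800, 3.4200) = 3.4200
Resolvent bound = 1/3.4200 = 0.2924

0.2924


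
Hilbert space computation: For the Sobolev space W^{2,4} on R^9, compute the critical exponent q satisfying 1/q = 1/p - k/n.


Using the Sobolev embedding formula: 1/q = 1/p - k/n
1/q = 1/4 - 2/9 = 1/36
q = 1/(1/36) = 36

36.0000


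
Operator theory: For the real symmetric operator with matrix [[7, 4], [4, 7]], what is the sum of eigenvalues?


For a self-adjoint (symmetric) matrix, the eigenvalues are real.
The sum of eigenvalues equals the trace of the matrix.
trace = 7 + 7 = 14

14


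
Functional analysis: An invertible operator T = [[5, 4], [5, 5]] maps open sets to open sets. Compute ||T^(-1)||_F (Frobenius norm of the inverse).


det(T) = 5*5 - 4*5 = 5
T^(-1) = (1/5) * [[5, -4], [-5, 5]] = [[1.0000, -0.8000], [-1.0000, 1.0000]]
||T^(-1)||_F^2 = 1.0000^2 + (-0.8000)^2 + (-1.0000)^2 + 1.0000^2 = 3.6400
||T^(-1)||_F = sqrt(3.6400) = 1.9079

1.9079


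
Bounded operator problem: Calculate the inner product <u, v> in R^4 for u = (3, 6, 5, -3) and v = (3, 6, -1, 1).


Computing the standard inner product <u, v> = sum u_i * v_i
= 3*3 + 6*6 + 5*-1 + -3*1
= 9 + 36 + -5 + -3
= 37

37


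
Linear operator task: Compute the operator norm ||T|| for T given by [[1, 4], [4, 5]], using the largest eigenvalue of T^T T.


A^T A = [[17, 24], [24, 41]]
trace(A^T A) = 58, det(A^T A) = 121
discriminant = 58^2 - 4*121 = 2880
Largest eigenvalue of A^T A = (trace + sqrt(disc))/2 = 55.8328
||T|| = sqrt(55.8328) = 7.4721

7.4721


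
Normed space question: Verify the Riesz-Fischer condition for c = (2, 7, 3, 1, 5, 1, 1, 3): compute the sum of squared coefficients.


sum |c_n|^2 = 2^2 + 7^2 + 3^2 + 1^2 + 5^2 + 1^2 + 1^2 + 3^2
= 4 + 49 + 9 + 1 + 25 + 1 + 1 + 9
= 99

99


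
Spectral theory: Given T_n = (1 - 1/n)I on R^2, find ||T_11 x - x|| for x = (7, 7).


T_11 x - x = (1 - 1/11)x - x = -x/11
||x|| = sqrt(98) = 9.8995
||T_11 x - x|| = ||x||/11 = 9.8995/11 = 0.9000

0.9000


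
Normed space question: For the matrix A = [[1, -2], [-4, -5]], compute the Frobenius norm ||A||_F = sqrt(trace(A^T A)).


||A||_F^2 = sum a_ij^2
= 1^2 + (-2)^2 + (-4)^2 + (-5)^2
= 1 + 4 + 16 + 25 = 46
||A||_F = sqrt(46) = 6.7823

6.7823


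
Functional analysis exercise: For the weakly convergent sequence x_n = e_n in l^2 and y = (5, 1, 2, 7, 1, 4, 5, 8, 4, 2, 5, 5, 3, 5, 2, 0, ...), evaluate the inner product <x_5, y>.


x_5 = e_5 is the standard basis vector with 1 in position 5.
<x_5, y> = y_5 = 1
As n -> infinity, <x_n, y> -> 0, confirming weak convergence of (x_n) to 0.

1


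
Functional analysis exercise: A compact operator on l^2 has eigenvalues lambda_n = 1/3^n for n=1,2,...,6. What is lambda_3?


The eigenvalue formula gives lambda_3 = 1/3^3
= 1/27
= 0.0370

0.0370


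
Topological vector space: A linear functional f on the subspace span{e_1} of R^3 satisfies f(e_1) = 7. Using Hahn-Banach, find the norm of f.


The norm of f is given by ||f|| = sup_{||x||=1} |f(x)|.
On span{e_1}, ||e_1|| = 1, so ||f|| = |f(e_1)| / ||e_1||
= |7| / 1 = 7.0000

7.0000


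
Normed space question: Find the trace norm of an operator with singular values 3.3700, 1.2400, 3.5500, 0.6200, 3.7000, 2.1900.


The nuclear norm is the sum of all singular values.
||T||_1 = 3.3700 + 1.2400 + 3.5500 + 0.6200 + 3.7000 + 2.1900
= 14.6700

14.6700


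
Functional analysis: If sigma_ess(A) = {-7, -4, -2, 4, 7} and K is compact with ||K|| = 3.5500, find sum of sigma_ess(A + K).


By Weyl's theorem, the essential spectrum is invariant under compact perturbations.
sigma_ess(A + K) = sigma_ess(A) = {-7, -4, -2, 4, 7}
Sum = -7 + -4 + -2 + 4 + 7 = -2

-2


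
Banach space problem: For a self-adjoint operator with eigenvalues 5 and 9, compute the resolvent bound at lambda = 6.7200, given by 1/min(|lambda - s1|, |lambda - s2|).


dist(6.7200, {5, 9}) = min(|6.7200 - 5|, |6.7200 - 9|)
= min(1.7200, 2.2800) = 1.7200
Resolvent bound = 1/1.7200 = 0.5814

0.5814


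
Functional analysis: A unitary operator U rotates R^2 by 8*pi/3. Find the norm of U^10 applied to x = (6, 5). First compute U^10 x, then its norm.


U is a rotation by theta = 8*pi/3
U^10 = rotation by 10*theta = 80*pi/3 = 2*pi/3 (mod 2*pi)
cos(2*pi/3) = -0.5000, sin(2*pi/3) = 0.8660
U^10 x = (-0.5000 * 6 - 0.8660 * 5, 0.8660 * 6 + -0.5000 * 5)
= (-7.3301, 2.6962)
||U^10 x|| = sqrt((-7.3301)^2 + 2.6962^2) = sqrt(61.0000) = 7.8102

7.8102


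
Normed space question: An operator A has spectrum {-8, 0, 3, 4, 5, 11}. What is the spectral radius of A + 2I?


Spectrum of A + 2I = {-6, 2, 5, 6, 7, 13}
Spectral radius = max |lambda| over the shifted spectrum
= max(6, 2, 5, 6, 7, 13) = 13

13


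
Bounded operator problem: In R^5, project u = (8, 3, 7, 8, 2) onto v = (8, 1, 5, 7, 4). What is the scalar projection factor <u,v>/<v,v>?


Computing <u,v> = 8*8 + 3*1 + 7*5 + 8*7 + 2*4 = 166
Computing <v,v> = 8^2 + 1^2 + 5^2 + 7^2 + 4^2 = 155
Projection coefficient = 166/155 = 1.0710

1.0710


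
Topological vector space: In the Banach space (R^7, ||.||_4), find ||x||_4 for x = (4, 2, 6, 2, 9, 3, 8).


The l^4 norm = (sum |x_i|^4)^(1/4)
Sum of 4th powers = 256 + 16 + 1296 + 16 + 6561 + 81 + 4096 = 12322
||x||_4 = (12322)^(1/4) = 10.5359

10.5359


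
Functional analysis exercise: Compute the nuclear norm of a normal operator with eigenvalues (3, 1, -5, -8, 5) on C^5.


For a normal operator, singular values equal |eigenvalues|.
Trace norm = sum |lambda_i| = 3 + 1 + 5 + 8 + 5
= 22

22


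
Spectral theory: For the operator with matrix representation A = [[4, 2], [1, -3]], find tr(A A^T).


trace(A * A^T) = sum of squares of all entries
= 4^2 + 2^2 + 1^2 + (-3)^2
= 16 + 4 + 1 + 9
= 30

30


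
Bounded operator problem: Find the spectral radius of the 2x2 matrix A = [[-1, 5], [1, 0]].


For a 2x2 matrix, eigenvalues satisfy lambda^2 - (trace)*lambda + det = 0
trace = -1 + 0 = -1
det = -1*0 - 5*1 = -5
discriminant = (-1)^2 - 4*(-5) = 21
spectral radius = max |eigenvalue| = 2.7913

2.7913


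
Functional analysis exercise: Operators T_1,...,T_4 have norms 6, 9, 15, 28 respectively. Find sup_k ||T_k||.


By the Uniform Boundedness Principle, the supremum of norms is finite.
sup_k ||T_k|| = max(6, 9, 15, 28) = 28

28


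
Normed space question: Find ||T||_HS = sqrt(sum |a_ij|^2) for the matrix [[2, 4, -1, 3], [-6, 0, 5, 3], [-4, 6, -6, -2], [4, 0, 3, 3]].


The Hilbert-Schmidt norm is sqrt(sum of squares of all entries).
Sum of squares = 2^2 + 4^2 + (-1)^2 + 3^2 + (-6)^2 + 0^2 + 5^2 + 3^2 + (-4)^2 + 6^2 + (-6)^2 + (-2)^2 + 4^2 + 0^2 + 3^2 + 3^2
= 4 + 16 + 1 + 9 + 36 + 0 + 25 + 9 + 16 + 36 + 36 + 4 + 16 + 0 + 9 + 9 = 226
||T||_HS = sqrt(226) = 15.0333

15.0333


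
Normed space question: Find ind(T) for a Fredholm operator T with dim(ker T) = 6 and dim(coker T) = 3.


The Fredholm index is defined as ind(T) = dim(ker T) - dim(coker T)
= 6 - 3
= 3

3


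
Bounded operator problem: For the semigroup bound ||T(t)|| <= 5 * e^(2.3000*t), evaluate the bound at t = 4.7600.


||T(4.7600)|| <= 5 * exp(2.3000 * 4.7600)
= 5 * exp(10.9480)
= 5 * 56840.2511
= 284201.2555

284201.2555


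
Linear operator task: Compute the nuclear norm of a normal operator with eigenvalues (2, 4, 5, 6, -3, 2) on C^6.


For a normal operator, singular values equal |eigenvalues|.
Trace norm = sum |lambda_i| = 2 + 4 + 5 + 6 + 3 + 2
= 22

22


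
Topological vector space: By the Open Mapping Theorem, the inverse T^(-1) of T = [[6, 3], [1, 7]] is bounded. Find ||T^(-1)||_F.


det(T) = 6*7 - 3*1 = 39
T^(-1) = (1/39) * [[7, -3], [-1, 6]] = [[0.1795, -0.0769], [-0.0256, 0.1538]]
||T^(-1)||_F^2 = 0.1795^2 + (-0.0769)^2 + (-0.0256)^2 + 0.1538^2 = 0.0625
||T^(-1)||_F = sqrt(0.0625) = 0.2499

0.2499


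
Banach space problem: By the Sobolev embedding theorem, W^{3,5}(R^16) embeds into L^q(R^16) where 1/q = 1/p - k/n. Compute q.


Using the Sobolev embedding formula: 1/q = 1/p - k/n
1/q = 1/5 - 3/16 = 1/80
q = 1/(1/80) = 80

80.0000


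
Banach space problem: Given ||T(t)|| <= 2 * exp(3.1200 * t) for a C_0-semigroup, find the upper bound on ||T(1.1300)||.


||T(1.1300)|| <= 2 * exp(3.1200 * 1.1300)
= 2 * exp(3.5256)
= 2 * 33.9742
= 67.9483

67.9483


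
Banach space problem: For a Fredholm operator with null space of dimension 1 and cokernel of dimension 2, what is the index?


The Fredholm index is defined as ind(T) = dim(ker T) - dim(coker T)
= 1 - 2
= -1

-1


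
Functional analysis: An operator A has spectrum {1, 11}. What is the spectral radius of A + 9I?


Spectrum of A + 9I = {10, 20}
Spectral radius = max |lambda| over the shifted spectrum
= max(10, 20) = 20

20


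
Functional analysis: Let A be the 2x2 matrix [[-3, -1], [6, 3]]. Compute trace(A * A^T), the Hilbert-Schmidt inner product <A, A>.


trace(A * A^T) = sum of squares of all entries
= (-3)^2 + (-1)^2 + 6^2 + 3^2
= 9 + 1 + 36 + 9
= 55

55


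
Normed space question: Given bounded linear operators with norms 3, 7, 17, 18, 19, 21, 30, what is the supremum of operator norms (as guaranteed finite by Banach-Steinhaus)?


By the Uniform Boundedness Principle, the supremum of norms is finite.
sup_k ||T_k|| = max(3, 7, 17, 18, 19, 21, 30) = 30

30


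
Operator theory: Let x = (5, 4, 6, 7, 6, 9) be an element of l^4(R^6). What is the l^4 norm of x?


The l^4 norm = (sum |x_i|^4)^(1/4)
Sum of 4th powers = 625 + 256 + 1296 + 2401 + 1296 + 6561 = 12435
||x||_4 = (12435)^(1/4) = 10.5599

10.5599


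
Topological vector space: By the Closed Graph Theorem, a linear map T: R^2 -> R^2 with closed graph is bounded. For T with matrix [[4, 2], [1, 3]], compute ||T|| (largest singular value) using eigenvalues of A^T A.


A^T A = [[17, 11], [11, 13]]
trace(A^T A) = 30, det(A^T A) = 100
discriminant = 30^2 - 4*100 = 500
Largest eigenvalue of A^T A = (trace + sqrt(disc))/2 = 26.1803
||T|| = sqrt(26.1803) = 5.1167

5.1167
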